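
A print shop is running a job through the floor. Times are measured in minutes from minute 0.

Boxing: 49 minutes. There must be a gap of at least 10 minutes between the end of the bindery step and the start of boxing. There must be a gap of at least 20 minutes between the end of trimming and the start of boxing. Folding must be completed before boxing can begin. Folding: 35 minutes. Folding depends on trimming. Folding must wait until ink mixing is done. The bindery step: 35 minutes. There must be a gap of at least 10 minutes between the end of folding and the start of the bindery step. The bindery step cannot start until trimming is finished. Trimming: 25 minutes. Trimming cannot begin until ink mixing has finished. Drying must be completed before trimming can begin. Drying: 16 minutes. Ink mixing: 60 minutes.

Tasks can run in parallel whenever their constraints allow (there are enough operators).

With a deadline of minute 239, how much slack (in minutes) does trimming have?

Drying has no prerequisites, so it starts at minute 0 and finishes at minute 16.
Ink mixing has no prerequisites, so it starts at minute 0 and finishes at minute 60.
For trimming: ink mixing (finishes minute 60); drying (finishes minute 16). Taking the maximum gives a start of minute 60, and it finishes at 60 + 25 = minute 85.

Working backward from the deadline:
Nothing follows boxing; the deadline of minute 239 is its only limit. It must start by 239 − 49 = minute 190.
The bindery step must finish before boxing (must start by minute 190, minus 10-minute gap → minute 180). With a 35-minute duration, the bindery step must start by 180 − 35 = minute 145.
Folding has several dependents: the bindery step (must start by minute 145, minus 10-minute gap → minute 135); boxing (must start by minute 190). The earliest of those limits is minute 135, so folding must start by 135 − 35 = minute 100.
Trimming must finish in time for folding (must start by minute 100); the bindery step (must start by minute 145); boxing (must start by minute 190, minus 20-minute gap → minute 170). The tightest is minute 100, so trimming must start by 100 − 25 = minute 75.
So trimming can start as early as minute 60 and as late as minute 75, giving 75 − 60 = 15 minutes of slack.

15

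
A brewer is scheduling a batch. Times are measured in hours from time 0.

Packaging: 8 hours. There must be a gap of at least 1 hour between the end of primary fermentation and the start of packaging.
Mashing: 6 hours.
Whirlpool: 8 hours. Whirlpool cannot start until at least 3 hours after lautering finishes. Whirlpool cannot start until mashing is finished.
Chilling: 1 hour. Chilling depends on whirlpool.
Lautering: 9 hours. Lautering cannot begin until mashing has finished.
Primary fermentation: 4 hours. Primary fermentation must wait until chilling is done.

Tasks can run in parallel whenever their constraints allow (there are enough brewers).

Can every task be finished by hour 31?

Mashing can start immediately at hour 0; it finishes at hour 6.
Lautering waits on mashing (finishes hour 6), so it starts at hour 6 and finishes at 6 + 9 = hour 15.
Whirlpool needs all of lautering (finishes hour 15, plus 3-hour gap → hour 18); mashing (finishes hour 6). That puts its earliest start at hour 18; it finishes at 18 + 8 = hour 26.
Chilling cannot begin until whirlpool (finishes hour 26). It runs from hour 26 to 26 + 1 = hour 27.
Primary fermentation waits on chilling (finishes hour 27), so it starts at hour 27 and finishes at 27 + 4 = hour 31.
Packaging waits on primary fermentation (finishes hour 31, plus 1-hour gap → hour 32), so it starts at hour 32 and finishes at 32 + 8 = hour 40.
The earliest everything can be done is hour 40, which is after the deadline of 31, so it is not possible.

No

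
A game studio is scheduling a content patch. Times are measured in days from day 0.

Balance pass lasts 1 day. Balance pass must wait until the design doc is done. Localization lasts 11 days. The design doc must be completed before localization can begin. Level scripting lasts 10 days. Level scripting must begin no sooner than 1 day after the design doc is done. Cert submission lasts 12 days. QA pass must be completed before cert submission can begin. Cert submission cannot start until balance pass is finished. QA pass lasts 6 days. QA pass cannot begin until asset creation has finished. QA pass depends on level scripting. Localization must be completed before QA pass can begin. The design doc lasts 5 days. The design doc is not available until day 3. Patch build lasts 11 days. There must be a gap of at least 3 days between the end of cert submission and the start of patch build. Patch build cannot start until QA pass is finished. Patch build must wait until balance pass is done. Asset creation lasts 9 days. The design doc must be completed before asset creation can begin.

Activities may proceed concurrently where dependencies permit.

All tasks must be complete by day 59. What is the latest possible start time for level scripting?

17

Patch build must finish by day 59; it takes 11 days, so it must start by 59 − 11 = day 48.
Cert submission feeds into patch build (must start by day 48, minus 3-day gap → day 45); so cert submission must finish by day 45 and therefore start by day 33.
QA pass has several dependents: cert submission (must start by day 33); patch build (must start by day 48). The earliest of those limits is day 33, so QA pass must start by 33 − 6 = day 27.
Level scripting must finish before QA pass (must start by day 27). With a 10-day duration, level scripting must start by 27 − 10 = day 17.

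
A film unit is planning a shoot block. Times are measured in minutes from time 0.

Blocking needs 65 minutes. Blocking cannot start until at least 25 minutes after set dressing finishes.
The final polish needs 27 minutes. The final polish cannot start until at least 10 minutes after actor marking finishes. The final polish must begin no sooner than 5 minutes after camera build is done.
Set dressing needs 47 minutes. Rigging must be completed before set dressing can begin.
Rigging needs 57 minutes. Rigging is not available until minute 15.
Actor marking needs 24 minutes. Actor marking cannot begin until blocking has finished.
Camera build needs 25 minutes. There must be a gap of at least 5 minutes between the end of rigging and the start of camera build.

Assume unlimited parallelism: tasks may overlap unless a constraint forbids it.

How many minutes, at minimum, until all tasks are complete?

270

Rigging waits on its own release at minute 15, so it starts at minute 15 and finishes at 15 + 57 = minute 72.
Camera build waits on rigging (finishes minute 72, plus 5-minute gap → minute 77), so it starts at minute 77 and finishes at 77 + 25 = minute 102.
After rigging (finishes minute 72), set dressing can start at minute 72 and finishes at minute 119.
Blocking cannot begin until set dressing (finishes minute 119, plus 25-minute gap → minute 144). It runs from minute 144 to 144 + 65 = minute 209.
After blocking (finishes minute 209), actor marking can start at minute 209 and finishes at minute 233.
The final polish needs all of actor marking (finishes minute 233, plus 10-minute gap → minute 243); camera build (finishes minute 102, plus 5-minute gap → minute 107). That puts its earliest start at minute 243; it finishes at 243 + 27 = minute 270.
All tasks are finished once the last one completes. Finish times: Rigging at 72, Set dressing at 119, Camera build at 102, Blocking at 209, Actor marking at 233, The final polish at 270. The latest is minute 270.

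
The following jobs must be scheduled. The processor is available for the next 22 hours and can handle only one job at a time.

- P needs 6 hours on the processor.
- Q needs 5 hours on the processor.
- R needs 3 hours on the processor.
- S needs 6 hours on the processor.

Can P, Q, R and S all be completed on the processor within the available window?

Running back to back, the jobs need 6 + 5 + 3 + 6 = 20 hours on the processor.
Since 20 ≤ 22, they fit within the window.

Yes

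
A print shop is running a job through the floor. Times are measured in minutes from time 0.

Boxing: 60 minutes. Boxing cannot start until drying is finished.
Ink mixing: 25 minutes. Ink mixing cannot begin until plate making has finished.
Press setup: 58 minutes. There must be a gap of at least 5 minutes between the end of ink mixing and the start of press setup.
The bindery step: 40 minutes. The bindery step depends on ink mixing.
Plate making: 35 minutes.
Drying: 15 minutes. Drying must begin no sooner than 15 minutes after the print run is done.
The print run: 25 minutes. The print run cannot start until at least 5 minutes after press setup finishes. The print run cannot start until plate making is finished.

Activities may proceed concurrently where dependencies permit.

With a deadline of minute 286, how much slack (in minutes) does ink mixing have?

Plate making has no prerequisites, so it starts at minute 0 and finishes at minute 35.
Ink mixing waits on plate making (finishes minute 35), so it starts at minute 35 and finishes at 35 + 25 = minute 60.

Working backward from the deadline:
Boxing must finish by minute 286; it takes 60 minutes, so it must start by 286 − 60 = minute 226.
Drying has to be done before boxing (must start by minute 226). That means finishing by minute 226, i.e. starting by 226 − 15 = minute 211.
Since drying (must start by minute 211, minus 15-minute gap → minute 196) depends on it, the print run must finish by minute 196. Backing off its 25-minute duration gives a latest start of minute 171.
Press setup must finish before the print run (must start by minute 171, minus 5-minute gap → minute 166). With a 58-minute duration, press setup must start by 166 − 58 = minute 108.
The bindery step has no dependents, so it just needs to finish by minute 286. Starting by 286 − 40 = minute 246 achieves that.
Ink mixing has several dependents: press setup (must start by minute 108, minus 5-minute gap → minute 103); the bindery step (must start by minute 246). The earliest of those limits is minute 103, so ink mixing must start by 103 − 25 = minute 78.
So ink mixing can start as early as minute 35 and as late as minute 78, giving 78 − 35 = 43 minutes of slack.

43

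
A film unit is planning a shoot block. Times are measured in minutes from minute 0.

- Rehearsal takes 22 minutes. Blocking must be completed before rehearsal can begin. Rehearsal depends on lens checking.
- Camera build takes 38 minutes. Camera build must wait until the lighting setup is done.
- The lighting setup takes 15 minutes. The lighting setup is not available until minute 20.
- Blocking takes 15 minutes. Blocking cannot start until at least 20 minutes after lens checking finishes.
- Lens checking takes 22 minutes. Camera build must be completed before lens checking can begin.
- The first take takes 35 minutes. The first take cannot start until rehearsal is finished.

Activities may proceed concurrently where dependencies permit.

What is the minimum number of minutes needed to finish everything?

187

The lighting setup waits on its own release at minute 20, so it starts at minute 20 and finishes at 20 + 15 = minute 35.
Camera build cannot begin until the lighting setup (finishes minute 35). It runs from minute 35 to 35 + 38 = minute 73.
Lens checking cannot begin until camera build (finishes minute 73). It runs from minute 73 to 73 + 22 = minute 95.
Blocking waits on lens checking (finishes minute 95, plus 20-minute gap → minute 115), so it starts at minute 115 and finishes at 115 + 15 = minute 130.
Rehearsal has to wait for blocking (finishes minute 130); lens checking (finishes minute 95). The latest of these is minute 130, so rehearsal runs minute 130 to 130 + 22 = minute 152.
The first take cannot begin until rehearsal (finishes minute 152). It runs from minute 152 to 152 + 35 = minute 187.
All tasks are finished once the last one completes. Finish times: The lighting setup at 35, Camera build at 73, Lens checking at 95, Blocking at 130, Rehearsal at 152, The first take at 187. The latest is minute 187.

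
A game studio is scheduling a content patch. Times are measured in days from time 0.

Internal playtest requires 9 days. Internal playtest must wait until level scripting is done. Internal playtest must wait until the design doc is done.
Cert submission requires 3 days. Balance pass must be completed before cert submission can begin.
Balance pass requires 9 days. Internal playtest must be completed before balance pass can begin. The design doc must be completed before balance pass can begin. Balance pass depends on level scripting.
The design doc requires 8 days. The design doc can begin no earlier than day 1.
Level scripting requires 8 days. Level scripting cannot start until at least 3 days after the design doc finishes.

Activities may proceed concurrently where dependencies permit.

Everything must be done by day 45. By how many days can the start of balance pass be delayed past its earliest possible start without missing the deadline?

4

The design doc cannot begin until its own release at day 1. It runs from day 1 to 1 + 8 = day 9.
After the design doc (finishes day 9, plus 3-day gap → day 12), level scripting can start at day 12 and finishes at day 20.
Internal playtest has to wait for level scripting (finishes day 20); the design doc (finishes day 9). The latest of these is day 20, so internal playtest runs day 20 to 20 + 9 = day 29.
Balance pass needs all of internal playtest (finishes day 29); the design doc (finishes day 9); level scripting (finishes day 20). That puts its earliest start at day 29; it finishes at 29 + 9 = day 38.

Working backward from the deadline:
Nothing follows cert submission; the deadline of day 45 is its only limit. It must start by 45 − 3 = day 42.
Since cert submission (must start by day 42) depends on it, balance pass must finish by day 42. Backing off its 9-day duration gives a latest start of day 33.
So balance pass can start as early as day 29 and as late as day 33, giving 33 − 29 = 4 days of slack.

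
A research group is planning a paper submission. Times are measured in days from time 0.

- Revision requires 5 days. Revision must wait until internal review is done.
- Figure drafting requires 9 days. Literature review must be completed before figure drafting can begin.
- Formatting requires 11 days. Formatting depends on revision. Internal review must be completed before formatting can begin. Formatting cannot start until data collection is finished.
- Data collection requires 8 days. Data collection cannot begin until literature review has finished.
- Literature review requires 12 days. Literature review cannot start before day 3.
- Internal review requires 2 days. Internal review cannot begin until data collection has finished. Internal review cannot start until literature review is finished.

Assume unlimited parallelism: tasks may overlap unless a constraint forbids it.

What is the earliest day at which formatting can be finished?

After its own release at day 3, literature review can start at day 3 and finishes at day 15.
Data collection cannot begin until literature review (finishes day 15). It runs from day 15 to 15 + 8 = day 23.
Internal review has to wait for data collection (finishes day 23); literature review (finishes day 15). The latest of these is day 23, so internal review runs day 23 to 23 + 2 = day 25.
After internal review (finishes day 25), revision can start at day 25 and finishes at day 30.
Formatting has to wait for revision (finishes day 30); internal review (finishes day 25); data collection (finishes day 23). The latest of these is day 30, so formatting runs day 30 to 30 + 11 = day 41.

41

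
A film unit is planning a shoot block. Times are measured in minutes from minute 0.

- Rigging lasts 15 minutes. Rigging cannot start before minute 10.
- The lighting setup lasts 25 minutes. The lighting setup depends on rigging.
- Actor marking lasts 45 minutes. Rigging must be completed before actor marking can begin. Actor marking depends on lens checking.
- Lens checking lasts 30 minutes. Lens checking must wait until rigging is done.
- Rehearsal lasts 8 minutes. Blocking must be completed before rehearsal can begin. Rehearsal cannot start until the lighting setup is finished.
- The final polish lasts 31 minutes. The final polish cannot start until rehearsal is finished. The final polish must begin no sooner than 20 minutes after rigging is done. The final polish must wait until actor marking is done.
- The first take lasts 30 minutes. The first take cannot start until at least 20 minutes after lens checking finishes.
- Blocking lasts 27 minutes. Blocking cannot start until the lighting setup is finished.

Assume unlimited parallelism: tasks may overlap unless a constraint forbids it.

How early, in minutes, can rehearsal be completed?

Rigging waits on its own release at minute 10, so it starts at minute 10 and finishes at 10 + 15 = minute 25.
The lighting setup cannot begin until rigging (finishes minute 25). It runs from minute 25 to 25 + 25 = minute 50.
After the lighting setup (finishes minute 50), blocking can start at minute 50 and finishes at minute 77.
Rehearsal needs all of blocking (finishes minute 77); the lighting setup (finishes minute 50). That puts its earliest start at minute 77; it finishes at 77 + 8 = minute 85.

85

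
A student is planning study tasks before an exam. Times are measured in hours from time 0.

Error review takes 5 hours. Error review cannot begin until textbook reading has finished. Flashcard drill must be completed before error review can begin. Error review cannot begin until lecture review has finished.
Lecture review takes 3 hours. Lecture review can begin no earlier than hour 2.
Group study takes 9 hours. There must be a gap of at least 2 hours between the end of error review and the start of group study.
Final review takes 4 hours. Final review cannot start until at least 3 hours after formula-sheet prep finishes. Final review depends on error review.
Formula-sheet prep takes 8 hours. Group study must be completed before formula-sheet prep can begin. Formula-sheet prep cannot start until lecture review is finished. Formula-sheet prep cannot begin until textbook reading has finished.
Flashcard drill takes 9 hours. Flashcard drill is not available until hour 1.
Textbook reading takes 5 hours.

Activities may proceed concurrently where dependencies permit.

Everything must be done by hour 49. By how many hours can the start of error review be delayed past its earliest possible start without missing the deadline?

8

Flashcard drill waits on its own release at hour 1, so it starts at hour 1 and finishes at 1 + 9 = hour 10.
Lecture review cannot begin until its own release at hour 2. It runs from hour 2 to 2 + 3 = hour 5.
Textbook reading can start immediately at hour 0; it finishes at hour 5.
For error review: textbook reading (finishes hour 5); flashcard drill (finishes hour 10); lecture review (finishes hour 5). Taking the maximum gives a start of hour 10, and it finishes at 10 + 5 = hour 15.

Working backward from the deadline:
Nothing follows final review; the deadline of hour 49 is its only limit. It must start by 49 − 4 = hour 45.
Formula-sheet prep has to be done before final review (must start by hour 45, minus 3-hour gap → hour 42). That means finishing by hour 42, i.e. starting by 42 − 8 = hour 34.
Group study has to be done before formula-sheet prep (must start by hour 34). That means finishing by hour 34, i.e. starting by 34 − 9 = hour 25.
Error review feeds group study (must start by hour 25, minus 2-hour gap → hour 23); final review (must start by hour 45). Taking the minimum, error review must finish by hour 23 and start by 23 − 5 = hour 18.
So error review can start as early as hour 10 and as late as hour 18, giving 18 − 10 = 8 hours of slack.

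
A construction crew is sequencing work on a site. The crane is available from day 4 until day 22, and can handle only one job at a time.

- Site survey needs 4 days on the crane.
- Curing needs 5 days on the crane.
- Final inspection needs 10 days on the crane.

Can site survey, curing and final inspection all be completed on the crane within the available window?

The crane window is 22 − 4 = 18 days.
Running back to back, the jobs need 4 + 5 + 10 = 19 days on the crane.
Since 19 > 18, they cannot all fit.

No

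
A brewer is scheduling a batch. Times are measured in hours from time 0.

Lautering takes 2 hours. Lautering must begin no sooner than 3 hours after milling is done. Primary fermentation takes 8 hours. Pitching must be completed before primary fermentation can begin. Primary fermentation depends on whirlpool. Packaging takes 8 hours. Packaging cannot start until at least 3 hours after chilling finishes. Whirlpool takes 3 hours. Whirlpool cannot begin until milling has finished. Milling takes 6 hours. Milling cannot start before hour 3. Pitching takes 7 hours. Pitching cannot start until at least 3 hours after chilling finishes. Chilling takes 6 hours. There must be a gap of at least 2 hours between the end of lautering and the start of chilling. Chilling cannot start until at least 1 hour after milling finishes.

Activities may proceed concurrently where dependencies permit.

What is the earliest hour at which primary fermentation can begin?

Milling waits on its own release at hour 3, so it starts at hour 3 and finishes at 3 + 6 = hour 9.
Whirlpool waits on milling (finishes hour 9), so it starts at hour 9 and finishes at 9 + 3 = hour 12.
Lautering cannot begin until milling (finishes hour 9, plus 3-hour gap → hour 12). It runs from hour 12 to 12 + 2 = hour 14.
Chilling needs all of lautering (finishes hour 14, plus 2-hour gap → hour 16); milling (finishes hour 9, plus 1-hour gap → hour 10). That puts its earliest start at hour 16; it finishes at 16 + 6 = hour 22.
After chilling (finishes hour 22, plus 3-hour gap → hour 25), pitching can start at hour 25 and finishes at hour 32.
Primary fermentation waits on pitching (finishes hour 32); whirlpool (finishes hour 12). The latest of these is hour 32, which is the earliest primary fermentation can start.

32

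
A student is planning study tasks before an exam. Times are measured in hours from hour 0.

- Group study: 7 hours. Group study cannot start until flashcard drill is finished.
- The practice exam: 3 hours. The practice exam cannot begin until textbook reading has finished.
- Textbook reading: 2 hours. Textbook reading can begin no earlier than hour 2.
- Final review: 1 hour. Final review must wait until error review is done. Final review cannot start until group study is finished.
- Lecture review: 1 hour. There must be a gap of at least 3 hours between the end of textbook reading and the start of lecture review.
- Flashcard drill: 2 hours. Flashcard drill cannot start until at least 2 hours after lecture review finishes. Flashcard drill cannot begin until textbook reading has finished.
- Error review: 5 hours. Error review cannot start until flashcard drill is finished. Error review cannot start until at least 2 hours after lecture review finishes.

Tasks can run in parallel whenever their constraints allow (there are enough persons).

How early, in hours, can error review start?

After its own release at hour 2, textbook reading can start at hour 2 and finishes at hour 4.
After textbook reading (finishes hour 4, plus 3-hour gap → hour 7), lecture review can start at hour 7 and finishes at hour 8.
Flashcard drill has to wait for lecture review (finishes hour 8, plus 2-hour gap → hour 10); textbook reading (finishes hour 4). The latest of these is hour 10, so flashcard drill runs hour 10 to 10 + 2 = hour 12.
Error review waits on flashcard drill (finishes hour 12); lecture review (finishes hour 8, plus 2-hour gap → hour 10). The latest of these is hour 12, which is the earliest error review can start.

12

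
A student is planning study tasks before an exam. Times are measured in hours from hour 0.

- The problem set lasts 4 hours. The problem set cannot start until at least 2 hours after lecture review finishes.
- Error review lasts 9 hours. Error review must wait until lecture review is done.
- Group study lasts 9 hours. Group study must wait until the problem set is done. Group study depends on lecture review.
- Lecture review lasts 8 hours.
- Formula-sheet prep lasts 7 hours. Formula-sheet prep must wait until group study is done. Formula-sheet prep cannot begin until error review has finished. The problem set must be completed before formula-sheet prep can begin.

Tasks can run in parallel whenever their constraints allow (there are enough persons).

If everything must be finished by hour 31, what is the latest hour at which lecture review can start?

Formula-sheet prep has no dependents, so it just needs to finish by hour 31. Starting by 31 − 7 = hour 24 achieves that.
Group study feeds into formula-sheet prep (must start by hour 24); so group study must finish by hour 24 and therefore start by hour 15.
The problem set must finish in time for group study (must start by hour 15); formula-sheet prep (must start by hour 24). The tightest is hour 15, so the problem set must start by 15 − 4 = hour 11.
Error review has to be done before formula-sheet prep (must start by hour 24). That means finishing by hour 24, i.e. starting by 24 − 9 = hour 15.
Lecture review feeds the problem set (must start by hour 11, minus 2-hour gap → hour 9); error review (must start by hour 15); group study (must start by hour 15). Taking the minimum, lecture review must finish by hour 9 and start by 9 − 8 = hour 1.

1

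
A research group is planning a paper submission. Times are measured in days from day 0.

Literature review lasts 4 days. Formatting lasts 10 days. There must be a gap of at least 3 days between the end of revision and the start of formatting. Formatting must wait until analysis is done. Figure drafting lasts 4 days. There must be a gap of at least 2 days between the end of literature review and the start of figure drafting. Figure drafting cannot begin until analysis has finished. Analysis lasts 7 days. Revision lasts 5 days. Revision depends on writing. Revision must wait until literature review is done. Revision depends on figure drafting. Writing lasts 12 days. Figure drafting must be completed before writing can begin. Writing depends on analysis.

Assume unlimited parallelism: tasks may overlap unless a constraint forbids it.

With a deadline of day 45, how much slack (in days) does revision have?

Nothing blocks analysis, so it runs from day 0 to day 7.
Literature review can start immediately at day 0; it finishes at day 4.
Figure drafting cannot start until literature review (finishes day 4, plus 2-day gap → day 6); analysis (finishes day 7). The controlling bound is day 7, so figure drafting finishes at 7 + 4 = day 11.
For writing: figure drafting (finishes day 11); analysis (finishes day 7). Taking the maximum gives a start of day 11, and it finishes at 11 + 12 = day 23.
Revision cannot start until writing (finishes day 23); literature review (finishes day 4); figure drafting (finishes day 11). The controlling bound is day 23, so revision finishes at 23 + 5 = day 28.

Working backward from the deadline:
Formatting must finish by day 45; it takes 10 days, so it must start by 45 − 10 = day 35.
Since formatting (must start by day 35, minus 3-day gap → day 32) depends on it, revision must finish by day 32. Backing off its 5-day duration gives a latest start of day 27.
So revision can start as early as day 23 and as late as day 27, giving 27 − 23 = 4 days of slack.

4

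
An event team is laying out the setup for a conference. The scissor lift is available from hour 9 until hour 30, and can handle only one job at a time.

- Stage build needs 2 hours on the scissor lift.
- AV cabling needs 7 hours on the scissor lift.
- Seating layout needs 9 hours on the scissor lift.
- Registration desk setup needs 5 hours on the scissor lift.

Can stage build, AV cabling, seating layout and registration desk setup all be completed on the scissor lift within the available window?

No

The scissor lift window is 30 − 9 = 21 hours.
Running back to back, the jobs need 2 + 7 + 9 + 5 = 23 hours on the scissor lift.
Since 23 > 21, they cannot all fit.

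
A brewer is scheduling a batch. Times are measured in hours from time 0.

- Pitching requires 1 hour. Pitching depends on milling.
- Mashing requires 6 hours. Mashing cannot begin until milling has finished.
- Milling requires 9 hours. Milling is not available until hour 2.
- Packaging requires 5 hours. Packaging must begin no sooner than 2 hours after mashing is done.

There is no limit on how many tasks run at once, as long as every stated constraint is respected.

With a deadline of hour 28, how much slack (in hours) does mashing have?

4

Milling waits on its own release at hour 2, so it starts at hour 2 and finishes at 2 + 9 = hour 11.
Mashing waits on milling (finishes hour 11), so it starts at hour 11 and finishes at 11 + 6 = hour 17.

Working backward from the deadline:
Packaging must finish by hour 28; it takes 5 hours, so it must start by 28 − 5 = hour 23.
Mashing has to be done before packaging (must start by hour 23, minus 2-hour gap → hour 21). That means finishing by hour 21, i.e. starting by 21 − 6 = hour 15.
So mashing can start as early as hour 11 and as late as hour 15, giving 15 − 11 = 4 hours of slack.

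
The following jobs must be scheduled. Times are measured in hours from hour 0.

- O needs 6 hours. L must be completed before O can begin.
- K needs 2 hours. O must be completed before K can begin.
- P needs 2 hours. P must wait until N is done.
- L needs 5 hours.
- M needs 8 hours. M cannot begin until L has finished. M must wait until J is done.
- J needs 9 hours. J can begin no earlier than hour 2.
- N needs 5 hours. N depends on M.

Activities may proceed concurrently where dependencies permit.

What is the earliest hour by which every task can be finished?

L can start immediately at hour 0; it finishes at hour 5.
O cannot begin until L (finishes hour 5). It runs from hour 5 to 5 + 6 = hour 11.
K waits on O (finishes hour 11), so it starts at hour 11 and finishes at 11 + 2 = hour 13.
J waits on its own release at hour 2, so it starts at hour 2 and finishes at 2 + 9 = hour 11.
M cannot start until L (finishes hour 5); J (finishes hour 11). The controlling bound is hour 11, so M finishes at 11 + 8 = hour 19.
N cannot begin until M (finishes hour 19). It runs from hour 19 to 19 + 5 = hour 24.
P waits on N (finishes hour 24), so it starts at hour 24 and finishes at 24 + 2 = hour 26.
All tasks are finished once the last one completes. Finish times: J at 11, K at 13, L at 5, M at 19, N at 24, O at 11, P at 26. The latest is hour 26.

26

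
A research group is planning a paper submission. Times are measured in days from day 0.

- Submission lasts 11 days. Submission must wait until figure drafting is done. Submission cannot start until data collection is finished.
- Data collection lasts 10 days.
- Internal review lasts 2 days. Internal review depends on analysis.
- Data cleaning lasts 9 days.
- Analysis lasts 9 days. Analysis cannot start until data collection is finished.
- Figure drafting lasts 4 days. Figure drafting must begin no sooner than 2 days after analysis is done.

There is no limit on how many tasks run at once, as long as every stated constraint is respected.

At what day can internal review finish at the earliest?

Nothing blocks data collection, so it runs from day 0 to day 10.
After data collection (finishes day 10), analysis can start at day 10 and finishes at day 19.
Internal review cannot begin until analysis (finishes day 19). It runs from day 19 to 19 + 2 = day 21.

21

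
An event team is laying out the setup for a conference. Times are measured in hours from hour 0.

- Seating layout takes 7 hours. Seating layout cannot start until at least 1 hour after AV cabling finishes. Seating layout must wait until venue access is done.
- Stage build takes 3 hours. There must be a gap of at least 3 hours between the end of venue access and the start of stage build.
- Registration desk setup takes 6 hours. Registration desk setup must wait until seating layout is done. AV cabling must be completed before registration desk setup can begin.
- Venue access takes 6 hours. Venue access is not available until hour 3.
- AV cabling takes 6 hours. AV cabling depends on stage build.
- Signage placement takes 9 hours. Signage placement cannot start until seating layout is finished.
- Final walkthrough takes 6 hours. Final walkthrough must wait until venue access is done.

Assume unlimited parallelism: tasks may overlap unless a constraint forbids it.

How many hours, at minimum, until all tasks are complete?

Venue access cannot begin until its own release at hour 3. It runs from hour 3 to 3 + 6 = hour 9.
Final walkthrough waits on venue access (finishes hour 9), so it starts at hour 9 and finishes at 9 + 6 = hour 15.
Stage build waits on venue access (finishes hour 9, plus 3-hour gap → hour 12), so it starts at hour 12 and finishes at 12 + 3 = hour 15.
After stage build (finishes hour 15), AV cabling can start at hour 15 and finishes at hour 21.
Seating layout cannot start until AV cabling (finishes hour 21, plus 1-hour gap → hour 22); venue access (finishes hour 9). The controlling bound is hour 22, so seating layout finishes at 22 + 7 = hour 29.
Signage placement cannot begin until seating layout (finishes hour 29). It runs from hour 29 to 29 + 9 = hour 38.
Registration desk setup has to wait for seating layout (finishes hour 29); AV cabling (finishes hour 21). The latest of these is hour 29, so registration desk setup runs hour 29 to 29 + 6 = hour 35.
All tasks are finished once the last one completes. Finish times: Venue access at 9, Stage build at 15, AV cabling at 21, Seating layout at 29, Registration desk setup at 35, Signage placement at 38, Final walkthrough at 15. The latest is hour 38.

38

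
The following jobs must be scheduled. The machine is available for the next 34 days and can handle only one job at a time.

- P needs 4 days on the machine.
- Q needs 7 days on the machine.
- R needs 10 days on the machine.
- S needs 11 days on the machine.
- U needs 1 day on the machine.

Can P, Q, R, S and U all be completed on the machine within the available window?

Running back to back, the jobs need 4 + 7 + 10 + 11 + 1 = 33 days on the machine.
Since 33 ≤ 34, they fit within the window.

Yes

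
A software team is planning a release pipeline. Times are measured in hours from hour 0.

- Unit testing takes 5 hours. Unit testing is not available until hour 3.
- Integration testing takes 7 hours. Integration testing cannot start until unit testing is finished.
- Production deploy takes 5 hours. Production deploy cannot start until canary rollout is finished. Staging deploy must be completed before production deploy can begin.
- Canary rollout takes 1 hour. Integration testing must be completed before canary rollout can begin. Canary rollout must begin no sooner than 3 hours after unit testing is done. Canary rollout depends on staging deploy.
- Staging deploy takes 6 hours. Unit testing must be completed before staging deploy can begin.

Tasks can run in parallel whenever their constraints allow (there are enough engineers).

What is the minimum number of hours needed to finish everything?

Unit testing cannot begin until its own release at hour 3. It runs from hour 3 to 3 + 5 = hour 8.
Staging deploy waits on unit testing (finishes hour 8), so it starts at hour 8 and finishes at 8 + 6 = hour 14.
Integration testing cannot begin until unit testing (finishes hour 8). It runs from hour 8 to 8 + 7 = hour 15.
For canary rollout: integration testing (finishes hour 15); unit testing (finishes hour 8, plus 3-hour gap → hour 11); staging deploy (finishes hour 14). Taking the maximum gives a start of hour 15, and it finishes at 15 + 1 = hour 16.
For production deploy: canary rollout (finishes hour 16); staging deploy (finishes hour 14). Taking the maximum gives a start of hour 16, and it finishes at 16 + 5 = hour 21.
All tasks are finished once the last one completes. Finish times: Unit testing at 8, Integration testing at 15, Staging deploy at 14, Canary rollout at 16, Production deploy at 21. The latest is hour 21.

21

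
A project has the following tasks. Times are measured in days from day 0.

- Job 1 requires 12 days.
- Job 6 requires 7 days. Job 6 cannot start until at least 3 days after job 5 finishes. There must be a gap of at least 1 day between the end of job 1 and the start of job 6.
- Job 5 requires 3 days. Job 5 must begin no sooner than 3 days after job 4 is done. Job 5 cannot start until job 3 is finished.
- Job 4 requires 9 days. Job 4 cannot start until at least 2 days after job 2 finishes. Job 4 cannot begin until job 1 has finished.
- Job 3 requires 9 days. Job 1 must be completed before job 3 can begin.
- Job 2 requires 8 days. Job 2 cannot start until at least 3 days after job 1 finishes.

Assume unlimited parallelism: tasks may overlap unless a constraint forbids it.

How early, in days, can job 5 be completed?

Nothing blocks job 1, so it runs from day 0 to day 12.
After job 1 (finishes day 12), job 3 can start at day 12 and finishes at day 21.
After job 1 (finishes day 12, plus 3-day gap → day 15), job 2 can start at day 15 and finishes at day 23.
Job 4 has to wait for job 2 (finishes day 23, plus 2-day gap → day 25); job 1 (finishes day 12). The latest of these is day 25, so job 4 runs day 25 to 25 + 9 = day 34.
Job 5 cannot start until job 4 (finishes day 34, plus 3-day gap → day 37); job 3 (finishes day 21). The controlling bound is day 37, so job 5 finishes at 37 + 3 = day 40.

40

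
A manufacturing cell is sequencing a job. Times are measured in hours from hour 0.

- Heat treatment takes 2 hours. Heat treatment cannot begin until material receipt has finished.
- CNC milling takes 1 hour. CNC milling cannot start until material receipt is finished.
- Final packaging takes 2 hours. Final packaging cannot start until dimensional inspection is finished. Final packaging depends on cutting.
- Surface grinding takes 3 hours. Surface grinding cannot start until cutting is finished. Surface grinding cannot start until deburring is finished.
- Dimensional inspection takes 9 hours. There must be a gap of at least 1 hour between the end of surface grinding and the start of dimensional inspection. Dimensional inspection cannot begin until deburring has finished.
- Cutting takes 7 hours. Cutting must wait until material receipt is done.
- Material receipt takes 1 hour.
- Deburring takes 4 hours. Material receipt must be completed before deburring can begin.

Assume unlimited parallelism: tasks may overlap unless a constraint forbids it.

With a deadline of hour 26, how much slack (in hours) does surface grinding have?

Nothing blocks material receipt, so it runs from hour 0 to hour 1.
Deburring waits on material receipt (finishes hour 1), so it starts at hour 1 and finishes at 1 + 4 = hour 5.
Cutting cannot begin until material receipt (finishes hour 1). It runs from hour 1 to 1 + 7 = hour 8.
Surface grinding needs all of cutting (finishes hour 8); deburring (finishes hour 5). That puts its earliest start at hour 8; it finishes at 8 + 3 = hour 11.

Working backward from the deadline:
To finish by hour 26, final packaging (duration 2) must start no later than hour 24.
Dimensional inspection feeds into final packaging (must start by hour 24); so dimensional inspection must finish by hour 24 and therefore start by hour 15.
Surface grinding has to be done before dimensional inspection (must start by hour 15, minus 1-hour gap → hour 14). That means finishing by hour 14, i.e. starting by 14 − 3 = hour 11.
So surface grinding can start as early as hour 8 and as late as hour 11, giving 11 − 8 = 3 hours of slack.

3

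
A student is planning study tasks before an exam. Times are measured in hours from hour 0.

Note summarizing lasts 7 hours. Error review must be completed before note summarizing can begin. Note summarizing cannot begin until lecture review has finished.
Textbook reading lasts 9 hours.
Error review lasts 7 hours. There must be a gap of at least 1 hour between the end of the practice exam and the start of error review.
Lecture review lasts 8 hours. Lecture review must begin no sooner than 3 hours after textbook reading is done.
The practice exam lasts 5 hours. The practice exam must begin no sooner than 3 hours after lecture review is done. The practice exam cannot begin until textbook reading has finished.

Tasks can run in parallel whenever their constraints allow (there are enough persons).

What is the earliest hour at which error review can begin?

29

Textbook reading has no prerequisites, so it starts at hour 0 and finishes at hour 9.
After textbook reading (finishes hour 9, plus 3-hour gap → hour 12), lecture review can start at hour 12 and finishes at hour 20.
The practice exam needs all of lecture review (finishes hour 20, plus 3-hour gap → hour 23); textbook reading (finishes hour 9). That puts its earliest start at hour 23; it finishes at 23 + 5 = hour 28.
Error review waits on the practice exam (finishes hour 28, plus 1-hour gap → hour 29), so the earliest it can start is hour 29.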